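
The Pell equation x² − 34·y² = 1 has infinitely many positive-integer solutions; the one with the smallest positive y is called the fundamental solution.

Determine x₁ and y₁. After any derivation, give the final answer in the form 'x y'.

[5; 1,4,1,10] for √34; ℓ=4 ⇒ convergent index 3
k=0  a_k=5  p_k/q_k = 5/1
…
k=2  a_k=4  p_k/q_k = 29/5
k=3  a_k=1  p_k/q_k = 35/6
(x₁, y₁) = (35, 6);  35² − 34·6² = 1 ✓

35 6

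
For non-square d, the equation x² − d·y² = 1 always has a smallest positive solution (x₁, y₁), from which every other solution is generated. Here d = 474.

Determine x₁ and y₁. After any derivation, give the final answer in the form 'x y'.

d=474: √d = [21; 1,3,2,1,1,…,3,1,42] (ℓ=14, even), read p_13/q_13
i=0: a=21 ⇒ p=21, q=1
…
i=5: a=1 ⇒ p=479, q=22
…
i=8: a=1 ⇒ p=5813, q=267
…
i=12: a=3 ⇒ p=149331, q=6859
i=13: a=1 ⇒ p=193549, q=8890
fundamental: x₁=193549, y₁=8890  (since 37461215401 − 474·79032100 = 1)

193549 8890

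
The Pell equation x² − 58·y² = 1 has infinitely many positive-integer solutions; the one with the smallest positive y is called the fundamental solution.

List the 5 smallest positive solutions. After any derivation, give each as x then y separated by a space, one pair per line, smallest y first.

d=58: √d = [7; 1,1,1,1,1,1,14] (ℓ=7, odd), read p_13/q_13
step 0: (7, 1)  from 7·(1,0) + (0,1)
step 1: (8, 1)  from 1·(7,1) + (1,0)
step 2: (15, 2)  from 1·(8,1) + (7,1)
step 3: (23, 3)  from 1·(15,2) + (8,1)
step 4: (38, 5)  from 1·(23,3) + (15,2)
step 5: (61, 8)  from 1·(38,5) + (23,3)
step 6: (99, 13)  from 1·(61,8) + (38,5)
…
step 8: (1546, 203)  from 1·(1447,190) + (99,13)
…
step 11: (7532, 989)  from 1·(4539,596) + (2993,393)
step 12: (12071, 1585)  from 1·(7532,989) + (4539,596)
step 13: (19603, 2574)  from 1·(12071,1585) + (7532,989)
(x₁, y₁) = (19603, 2574);  19603² − 58·2574² = 1 ✓
(19603+2574√58)^2 = 768555217 + 100916244√58
(19603+2574√58)^3 = 30131975818099 + 3956522259690√58
(19603+2574√58)^4 = 1181354243155834177 + 155119411612489896√58
(19603+2574√58)^5 = 46316174427035658925363 + 6081611647722756602886√58

19603 2574
768555217 100916244
30131975818099 3956522259690
1181354243155834177 155119411612489896
46316174427035658925363 6081611647722756602886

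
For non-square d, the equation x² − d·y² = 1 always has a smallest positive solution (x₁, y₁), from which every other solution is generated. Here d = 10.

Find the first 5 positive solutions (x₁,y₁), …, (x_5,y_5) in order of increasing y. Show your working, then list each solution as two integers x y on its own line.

19 6
721 228
27379 8658
1039681 328776
39480499 12484830

[3; 6] for √10; ℓ=1 ⇒ convergent index 1
a_0=3:  p_0=3·1+0=3,  q_0=3·0+1=1
a_1=6:  p_1=6·3+1=19,  q_1=6·1+0=6
→ (19, 6).  Check: 19²=361, 10·6²=360, difference 1.
(19+6√10)^2 = 721 + 228√10
(19+6√10)^3 = 27379 + 8658√10
(19+6√10)^4 = 1039681 + 328776√10
(19+6√10)^5 = 39480499 + 12484830√10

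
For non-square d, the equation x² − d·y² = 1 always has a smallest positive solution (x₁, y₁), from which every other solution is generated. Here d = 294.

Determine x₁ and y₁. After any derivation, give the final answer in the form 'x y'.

d=294: √d = [17; 6,1,4,1,6,34] (ℓ=6, even), read p_5/q_5
k=0  a_k=17  p_k/q_k = 17/1
…
k=2  a_k=1  p_k/q_k = 120/7
k=3  a_k=4  p_k/q_k = 583/34
k=4  a_k=1  p_k/q_k = 703/41
k=5  a_k=6  p_k/q_k = 4801/280
fundamental: x₁=4801, y₁=280  (since 23049601 − 294·78400 = 1)

4801 280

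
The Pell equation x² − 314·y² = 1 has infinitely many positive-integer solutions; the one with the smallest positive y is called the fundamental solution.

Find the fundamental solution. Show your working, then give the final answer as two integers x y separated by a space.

√314 → a₀=17, period (1,2,1,1,2,1,34); ℓ=7 odd so k=13
i=0: a=17 ⇒ p=17, q=1
i=1: a=1 ⇒ p=18, q=1
…
i=6: a=1 ⇒ p=443, q=25
…
i=8: a=1 ⇒ p=15824, q=893
…
i=12: a=2 ⇒ p=282617, q=15949
i=13: a=1 ⇒ p=392499, q=22150
fundamental: x₁=392499, y₁=22150  (since 154055465001 − 314·490622500 = 1)

392499 22150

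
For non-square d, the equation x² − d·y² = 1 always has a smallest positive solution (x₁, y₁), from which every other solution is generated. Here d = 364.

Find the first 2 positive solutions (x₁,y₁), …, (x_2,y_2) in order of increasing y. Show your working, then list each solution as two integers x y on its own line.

4954951 259710
49103078824801 2573700648420

d=364: √d = [19; 12,1,2,3,1,8,1,3,2,1,12,38] (ℓ=12, even), read p_11/q_11
k=0  a_k=19  p_k/q_k = 19/1
…
k=4  a_k=3  p_k/q_k = 2423/127
…
k=6  a_k=8  p_k/q_k = 27607/1447
…
k=10  a_k=1  p_k/q_k = 390371/20461
k=11  a_k=12  p_k/q_k = 4954951/259710
(x₁, y₁) = (4954951, 259710);  4954951² − 364·259710² = 1 ✓
(4954951+259710√364)^2 = 49103078824801 + 2573700648420√364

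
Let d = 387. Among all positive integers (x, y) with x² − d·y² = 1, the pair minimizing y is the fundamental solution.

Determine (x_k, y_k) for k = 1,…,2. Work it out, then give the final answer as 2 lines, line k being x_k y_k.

3482 177
24248647 1232628

√387 → a₀=19, period (1,2,19,2,1,38); ℓ=6 even so k=5
step 0: (19, 1)  from 19·(1,0) + (0,1)
…
step 2: (59, 3)  from 2·(20,1) + (19,1)
step 3: (1141, 58)  from 19·(59,3) + (20,1)
step 4: (2341, 119)  from 2·(1141,58) + (59,3)
step 5: (3482, 177)  from 1·(2341,119) + (1141,58)
→ (3482, 177).  Check: 3482²=12124324, 387·177²=12124323, difference 1.
(3482+177√387)^2 = 24248647 + 1232628√387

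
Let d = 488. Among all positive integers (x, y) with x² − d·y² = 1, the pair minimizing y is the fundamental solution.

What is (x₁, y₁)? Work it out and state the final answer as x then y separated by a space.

[22; 11,44] for √488; ℓ=2 ⇒ convergent index 1
step 0: (22, 1)  from 22·(1,0) + (0,1)
step 1: (243, 11)  from 11·(22,1) + (1,0)
fundamental: x₁=243, y₁=11  (since 59049 − 488·121 = 1)

243 11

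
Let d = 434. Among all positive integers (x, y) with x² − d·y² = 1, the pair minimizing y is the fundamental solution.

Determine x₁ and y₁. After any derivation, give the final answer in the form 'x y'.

√434 = [20; 1,4,1,40, …], period ℓ=4 (even) → k=3
i=0: a=20 ⇒ p=20, q=1
i=1: a=1 ⇒ p=21, q=1
i=2: a=4 ⇒ p=104, q=5
i=3: a=1 ⇒ p=125, q=6
→ (125, 6).  Check: 125²=15625, 434·6²=15624, difference 1.

125 6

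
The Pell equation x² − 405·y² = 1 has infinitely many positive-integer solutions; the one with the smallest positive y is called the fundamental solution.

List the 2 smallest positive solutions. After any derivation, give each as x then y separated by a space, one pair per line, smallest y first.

161 8
51841 2576

d=405: √d = [20; 8,40] (ℓ=2, even), read p_1/q_1
step 0: (20, 1)  from 20·(1,0) + (0,1)
step 1: (161, 8)  from 8·(20,1) + (1,0)
(x₁, y₁) = (161, 8);  161² − 405·8² = 1 ✓
n=2: (161,8)∘(161,8) = (161·161+405·8·8, 161·8+8·161) = (51841,2576)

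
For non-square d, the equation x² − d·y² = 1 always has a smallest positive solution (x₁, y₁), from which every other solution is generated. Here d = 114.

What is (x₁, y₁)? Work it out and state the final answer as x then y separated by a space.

√114 → a₀=10, period (1,2,10,2,1,20); ℓ=6 even so k=5
i=0: a=10 ⇒ p=10, q=1
i=1: a=1 ⇒ p=11, q=1
i=2: a=2 ⇒ p=32, q=3
i=3: a=10 ⇒ p=331, q=31
i=4: a=2 ⇒ p=694, q=65
i=5: a=1 ⇒ p=1025, q=96
fundamental: x₁=1025, y₁=96  (since 1050625 − 114·9216 = 1)

1025 96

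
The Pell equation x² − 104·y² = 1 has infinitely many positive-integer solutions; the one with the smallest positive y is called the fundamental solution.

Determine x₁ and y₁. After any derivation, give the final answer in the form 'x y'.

√104 → a₀=10, period (5,20); ℓ=2 even so k=1
k=0  a_k=10  p_k/q_k = 10/1
k=1  a_k=5  p_k/q_k = 51/5
fundamental: x₁=51, y₁=5  (since 2601 − 104·25 = 1)

51 5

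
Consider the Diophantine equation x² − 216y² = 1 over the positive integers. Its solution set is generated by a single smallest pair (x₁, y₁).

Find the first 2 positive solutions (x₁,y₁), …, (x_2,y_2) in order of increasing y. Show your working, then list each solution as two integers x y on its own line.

√216 = [14; 1,2,3,2,1,28, …], period ℓ=6 (even) → k=5
a_0=14:  p_0=14·1+0=14,  q_0=14·0+1=1
…
a_2=2:  p_2=2·15+14=44,  q_2=2·1+1=3
a_3=3:  p_3=3·44+15=147,  q_3=3·3+1=10
a_4=2:  p_4=2·147+44=338,  q_4=2·10+3=23
a_5=1:  p_5=1·338+147=485,  q_5=1·23+10=33
→ (485, 33).  Check: 485²=235225, 216·33²=235224, difference 1.
(485+33√216)^2 = 470449 + 32010√216

485 33
470449 32010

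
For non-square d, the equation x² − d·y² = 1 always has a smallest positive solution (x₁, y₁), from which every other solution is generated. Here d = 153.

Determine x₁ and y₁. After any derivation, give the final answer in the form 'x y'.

√153 → a₀=12, period (2,1,2,2,2,1,2,24); ℓ=8 even so k=7
step 0: (12, 1)  from 12·(1,0) + (0,1)
…
step 3: (99, 8)  from 2·(37,3) + (25,2)
…
step 6: (804, 65)  from 1·(569,46) + (235,19)
step 7: (2177, 176)  from 2·(804,65) + (569,46)
→ (2177, 176).  Check: 2177²=4739329, 153·176²=4739328, difference 1.

2177 176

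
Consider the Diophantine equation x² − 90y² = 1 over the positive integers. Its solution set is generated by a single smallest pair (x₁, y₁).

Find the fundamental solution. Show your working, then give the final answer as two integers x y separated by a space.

19 2

[9; 2,18] for √90; ℓ=2 ⇒ convergent index 1
k=0  a_k=9  p_k/q_k = 9/1
k=1  a_k=2  p_k/q_k = 19/2
→ (19, 2).  Check: 19²=361, 90·2²=360, difference 1.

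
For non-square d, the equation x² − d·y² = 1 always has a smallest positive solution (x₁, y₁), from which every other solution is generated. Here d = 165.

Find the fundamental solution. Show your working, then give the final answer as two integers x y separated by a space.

[12; 1,5,2,5,1,24] for √165; ℓ=6 ⇒ convergent index 5
a_0=12:  p_0=12·1+0=12,  q_0=12·0+1=1
a_1=1:  p_1=1·12+1=13,  q_1=1·1+0=1
…
a_4=5:  p_4=5·167+77=912,  q_4=5·13+6=71
a_5=1:  p_5=1·912+167=1079,  q_5=1·71+13=84
fundamental: x₁=1079, y₁=84  (since 1164241 − 165·7056 = 1)

1079 84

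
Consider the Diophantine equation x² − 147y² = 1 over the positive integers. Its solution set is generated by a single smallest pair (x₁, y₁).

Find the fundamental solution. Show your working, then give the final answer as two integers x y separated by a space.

[12; 8,24] for √147; ℓ=2 ⇒ convergent index 1
i=0: a=12 ⇒ p=12, q=1
i=1: a=8 ⇒ p=97, q=8
(x₁, y₁) = (97, 8);  97² − 147·8² = 1 ✓

97 8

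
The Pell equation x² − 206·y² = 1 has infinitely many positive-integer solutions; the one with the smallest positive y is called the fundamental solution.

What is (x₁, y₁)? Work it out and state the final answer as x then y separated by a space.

√206 = [14; 2,1,5,14,5,1,2,28, …], period ℓ=8 (even) → k=7
step 0: (14, 1)  from 14·(1,0) + (0,1)
step 1: (29, 2)  from 2·(14,1) + (1,0)
…
step 3: (244, 17)  from 5·(43,3) + (29,2)
step 4: (3459, 241)  from 14·(244,17) + (43,3)
…
step 6: (20998, 1463)  from 1·(17539,1222) + (3459,241)
step 7: (59535, 4148)  from 2·(20998,1463) + (17539,1222)
(x₁, y₁) = (59535, 4148);  59535² − 206·4148² = 1 ✓

59535 4148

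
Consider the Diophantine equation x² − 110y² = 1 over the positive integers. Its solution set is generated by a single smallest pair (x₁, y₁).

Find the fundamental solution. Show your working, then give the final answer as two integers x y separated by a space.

21 2

√110 = [10; 2,20, …], period ℓ=2 (even) → k=1
step 0: (10, 1)  from 10·(1,0) + (0,1)
step 1: (21, 2)  from 2·(10,1) + (1,0)
(x₁, y₁) = (21, 2);  21² − 110·2² = 1 ✓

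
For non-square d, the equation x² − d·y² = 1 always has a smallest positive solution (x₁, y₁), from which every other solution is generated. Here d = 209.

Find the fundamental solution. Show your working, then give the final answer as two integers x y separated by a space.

√209 = [14; 2,5,3,2,3,5,2,28, …], period ℓ=8 (even) → k=7
i=0: a=14 ⇒ p=14, q=1
i=1: a=2 ⇒ p=29, q=2
i=2: a=5 ⇒ p=159, q=11
…
i=5: a=3 ⇒ p=4019, q=278
i=6: a=5 ⇒ p=21266, q=1471
i=7: a=2 ⇒ p=46551, q=3220
(x₁, y₁) = (46551, 3220);  46551² − 209·3220² = 1 ✓

46551 3220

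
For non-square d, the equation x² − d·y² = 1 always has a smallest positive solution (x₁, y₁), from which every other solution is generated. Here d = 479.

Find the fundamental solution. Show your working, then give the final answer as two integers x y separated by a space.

√479 → a₀=21, period (1,7,1,3,2,21,2,3,1,7,1,42); ℓ=12 even so k=11
step 0: (21, 1)  from 21·(1,0) + (0,1)
step 1: (22, 1)  from 1·(21,1) + (1,0)
step 2: (175, 8)  from 7·(22,1) + (21,1)
…
step 4: (766, 35)  from 3·(197,9) + (175,8)
step 5: (1729, 79)  from 2·(766,35) + (197,9)
…
step 7: (75879, 3467)  from 2·(37075,1694) + (1729,79)
step 8: (264712, 12095)  from 3·(75879,3467) + (37075,1694)
…
step 10: (2648849, 121029)  from 7·(340591,15562) + (264712,12095)
step 11: (2989440, 136591)  from 1·(2648849,121029) + (340591,15562)
→ (2989440, 136591).  Check: 2989440²=8936751513600, 479·136591²=8936751513599, difference 1.

2989440 136591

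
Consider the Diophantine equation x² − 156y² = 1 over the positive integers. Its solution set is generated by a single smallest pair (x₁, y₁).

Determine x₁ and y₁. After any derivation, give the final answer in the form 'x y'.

25 2

d=156: √d = [12; 2,24] (ℓ=2, even), read p_1/q_1
k=0  a_k=12  p_k/q_k = 12/1
k=1  a_k=2  p_k/q_k = 25/2
→ (25, 2).  Check: 25²=625, 156·2²=624, difference 1.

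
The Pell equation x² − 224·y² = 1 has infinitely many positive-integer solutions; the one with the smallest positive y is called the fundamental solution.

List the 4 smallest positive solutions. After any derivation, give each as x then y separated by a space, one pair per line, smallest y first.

√224 = [14; 1,28, …], period ℓ=2 (even) → k=1
step 0: (14, 1)  from 14·(1,0) + (0,1)
step 1: (15, 1)  from 1·(14,1) + (1,0)
→ (15, 1).  Check: 15²=225, 224·1²=224, difference 1.
n=2: (15,1)∘(15,1) = (15·15+224·1·1, 15·1+1·15) = (449,30)
n=3: (449,30)∘(15,1) = (15·449+224·1·30, 15·30+1·449) = (13455,899)
n=4: (13455,899)∘(15,1) = (15·13455+224·1·899, 15·899+1·13455) = (403201,26940)

15 1
449 30
13455 899
403201 26940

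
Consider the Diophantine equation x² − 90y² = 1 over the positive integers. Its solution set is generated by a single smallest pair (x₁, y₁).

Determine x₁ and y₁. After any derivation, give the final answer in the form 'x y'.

d=90: √d = [9; 2,18] (ℓ=2, even), read p_1/q_1
k=0  a_k=9  p_k/q_k = 9/1
k=1  a_k=2  p_k/q_k = 19/2
→ (19, 2).  Check: 19²=361, 90·2²=360, difference 1.

19 2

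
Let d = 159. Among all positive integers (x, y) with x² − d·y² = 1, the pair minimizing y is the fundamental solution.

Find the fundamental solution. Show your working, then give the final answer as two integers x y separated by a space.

1324 105

√159 → a₀=12, period (1,1,1,1,3,1,1,1,1,24); ℓ=10 even so k=9
k=0  a_k=12  p_k/q_k = 12/1
k=1  a_k=1  p_k/q_k = 13/1
k=2  a_k=1  p_k/q_k = 25/2
…
k=4  a_k=1  p_k/q_k = 63/5
k=5  a_k=3  p_k/q_k = 227/18
…
k=7  a_k=1  p_k/q_k = 517/41
k=8  a_k=1  p_k/q_k = 807/64
k=9  a_k=1  p_k/q_k = 1324/105
→ (1324, 105).  Check: 1324²=1752976, 159·105²=1752975, difference 1.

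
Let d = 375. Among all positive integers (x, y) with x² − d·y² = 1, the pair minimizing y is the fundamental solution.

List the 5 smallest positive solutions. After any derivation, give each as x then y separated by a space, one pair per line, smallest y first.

15124 781
457470751 23623688
13837575261124 714569313843
418558976041008001 21614292581499376
12660571893450834753124 653789121290623811405

[19; 2,1,2,1,5,1,2,1,2,38] for √375; ℓ=10 ⇒ convergent index 9
a_0=19:  p_0=19·1+0=19,  q_0=19·0+1=1
a_1=2:  p_1=2·19+1=39,  q_1=2·1+0=2
…
a_3=2:  p_3=2·58+39=155,  q_3=2·3+2=8
a_4=1:  p_4=1·155+58=213,  q_4=1·8+3=11
a_5=5:  p_5=5·213+155=1220,  q_5=5·11+8=63
…
a_7=2:  p_7=2·1433+1220=4086,  q_7=2·74+63=211
a_8=1:  p_8=1·4086+1433=5519,  q_8=1·211+74=285
a_9=2:  p_9=2·5519+4086=15124,  q_9=2·285+211=781
→ (15124, 781).  Check: 15124²=228735376, 375·781²=228735375, difference 1.
(x_2, y_2) = (15124·15124 + 375·781·781, 15124·781 + 781·15124) = (457470751, 23623688)
(x_3, y_3) = (15124·457470751 + 375·781·23623688, 15124·23623688 + 781·457470751) = (13837575261124, 714569313843)
(x_4, y_4) = (15124·13837575261124 + 375·781·714569313843, 15124·714569313843 + 781·13837575261124) = (418558976041008001, 21614292581499376)
(x_5, y_5) = (15124·418558976041008001 + 375·781·21614292581499376, 15124·21614292581499376 + 781·418558976041008001) = (12660571893450834753124, 653789121290623811405)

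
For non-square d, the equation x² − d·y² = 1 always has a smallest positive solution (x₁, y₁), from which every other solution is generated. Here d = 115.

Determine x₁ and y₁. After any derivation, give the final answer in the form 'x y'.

[10; 1,2,1,1,1,1,1,2,1,20] for √115; ℓ=10 ⇒ convergent index 9
i=0: a=10 ⇒ p=10, q=1
…
i=2: a=2 ⇒ p=32, q=3
…
i=4: a=1 ⇒ p=75, q=7
i=5: a=1 ⇒ p=118, q=11
i=6: a=1 ⇒ p=193, q=18
…
i=8: a=2 ⇒ p=815, q=76
i=9: a=1 ⇒ p=1126, q=105
(x₁, y₁) = (1126, 105);  1126² − 115·105² = 1 ✓

1126 105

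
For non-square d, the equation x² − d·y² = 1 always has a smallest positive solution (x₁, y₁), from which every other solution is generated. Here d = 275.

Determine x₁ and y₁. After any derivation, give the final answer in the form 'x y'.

d=275: √d = [16; 1,1,2,1,1,32] (ℓ=6, even), read p_5/q_5
a_0=16:  p_0=16·1+0=16,  q_0=16·0+1=1
a_1=1:  p_1=1·16+1=17,  q_1=1·1+0=1
…
a_4=1:  p_4=1·83+33=116,  q_4=1·5+2=7
a_5=1:  p_5=1·116+83=199,  q_5=1·7+5=12
fundamental: x₁=199, y₁=12  (since 39601 − 275·144 = 1)

199 12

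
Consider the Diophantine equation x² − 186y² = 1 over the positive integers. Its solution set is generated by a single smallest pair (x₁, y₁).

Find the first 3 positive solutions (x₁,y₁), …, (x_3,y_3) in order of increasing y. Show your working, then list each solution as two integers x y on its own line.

√186 → a₀=13, period (1,1,1,3,4,3,1,1,1,26); ℓ=10 even so k=9
k=0  a_k=13  p_k/q_k = 13/1
k=1  a_k=1  p_k/q_k = 14/1
…
k=5  a_k=4  p_k/q_k = 641/47
k=6  a_k=3  p_k/q_k = 2073/152
…
k=8  a_k=1  p_k/q_k = 4787/351
k=9  a_k=1  p_k/q_k = 7501/550
(x₁, y₁) = (7501, 550);  7501² − 186·550² = 1 ✓
(x_2, y_2) = (7501·7501 + 186·550·550, 7501·550 + 550·7501) = (112530001, 8251100)
(x_3, y_3) = (7501·112530001 + 186·550·8251100, 7501·8251100 + 550·112530001) = (1688175067501, 123783001650)

7501 550
112530001 8251100
1688175067501 123783001650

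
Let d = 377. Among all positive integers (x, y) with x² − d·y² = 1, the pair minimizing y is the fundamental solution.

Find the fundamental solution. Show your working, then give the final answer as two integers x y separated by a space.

d=377: √d = [19; 2,2,2,38] (ℓ=4, even), read p_3/q_3
k=0  a_k=19  p_k/q_k = 19/1
…
k=2  a_k=2  p_k/q_k = 97/5
k=3  a_k=2  p_k/q_k = 233/12
→ (233, 12).  Check: 233²=54289, 377·12²=54288, difference 1.

233 12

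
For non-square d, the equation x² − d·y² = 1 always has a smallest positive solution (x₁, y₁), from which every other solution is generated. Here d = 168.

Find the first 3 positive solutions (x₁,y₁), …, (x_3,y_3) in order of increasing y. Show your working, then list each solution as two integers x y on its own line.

d=168: √d = [12; 1,24] (ℓ=2, even), read p_1/q_1
step 0: (12, 1)  from 12·(1,0) + (0,1)
step 1: (13, 1)  from 1·(12,1) + (1,0)
(x₁, y₁) = (13, 1);  13² − 168·1² = 1 ✓
(13+1√168)^2 = 337 + 26√168
(13+1√168)^3 = 8749 + 675√168

13 1
337 26
8749 675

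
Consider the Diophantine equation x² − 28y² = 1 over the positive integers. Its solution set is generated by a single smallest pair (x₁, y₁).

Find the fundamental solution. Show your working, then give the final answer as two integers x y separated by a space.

127 24

√28 → a₀=5, period (3,2,3,10); ℓ=4 even so k=3
step 0: (5, 1)  from 5·(1,0) + (0,1)
step 1: (16, 3)  from 3·(5,1) + (1,0)
step 2: (37, 7)  from 2·(16,3) + (5,1)
step 3: (127, 24)  from 3·(37,7) + (16,3)
fundamental: x₁=127, y₁=24  (since 16129 − 28·576 = 1)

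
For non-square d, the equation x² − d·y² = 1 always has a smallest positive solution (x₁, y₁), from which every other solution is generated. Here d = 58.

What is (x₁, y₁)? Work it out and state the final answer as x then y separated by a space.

d=58: √d = [7; 1,1,1,1,1,1,14] (ℓ=7, odd), read p_13/q_13
k=0  a_k=7  p_k/q_k = 7/1
k=1  a_k=1  p_k/q_k = 8/1
…
k=3  a_k=1  p_k/q_k = 23/3
…
k=6  a_k=1  p_k/q_k = 99/13
…
k=9  a_k=1  p_k/q_k = 2993/393
k=10  a_k=1  p_k/q_k = 4539/596
…
k=12  a_k=1  p_k/q_k = 12071/1585
k=13  a_k=1  p_k/q_k = 19603/2574
→ (19603, 2574).  Check: 19603²=384277609, 58·2574²=384277608, difference 1.

19603 2574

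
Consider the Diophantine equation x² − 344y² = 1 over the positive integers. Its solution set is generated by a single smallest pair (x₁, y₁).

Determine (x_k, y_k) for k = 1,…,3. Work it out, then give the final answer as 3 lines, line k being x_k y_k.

[18; 1,1,4,1,3,1,4,1,1,36] for √344; ℓ=10 ⇒ convergent index 9
i=0: a=18 ⇒ p=18, q=1
i=1: a=1 ⇒ p=19, q=1
i=2: a=1 ⇒ p=37, q=2
i=3: a=4 ⇒ p=167, q=9
i=4: a=1 ⇒ p=204, q=11
i=5: a=3 ⇒ p=779, q=42
i=6: a=1 ⇒ p=983, q=53
…
i=8: a=1 ⇒ p=5694, q=307
i=9: a=1 ⇒ p=10405, q=561
fundamental: x₁=10405, y₁=561  (since 108264025 − 344·314721 = 1)
(x_2, y_2) = (10405·10405 + 344·561·561, 10405·561 + 561·10405) = (216528049, 11674410)
(x_3, y_3) = (10405·216528049 + 344·561·11674410, 10405·11674410 + 561·216528049) = (4505948689285, 242944471539)

10405 561
216528049 11674410
4505948689285 242944471539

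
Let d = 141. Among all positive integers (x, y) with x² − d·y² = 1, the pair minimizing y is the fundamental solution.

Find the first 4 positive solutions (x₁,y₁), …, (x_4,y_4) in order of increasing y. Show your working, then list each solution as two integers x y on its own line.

95 8
18049 1520
3429215 288792
651532801 54868960

√141 → a₀=11, period (1,6,1,22); ℓ=4 even so k=3
i=0: a=11 ⇒ p=11, q=1
i=1: a=1 ⇒ p=12, q=1
i=2: a=6 ⇒ p=83, q=7
i=3: a=1 ⇒ p=95, q=8
→ (95, 8).  Check: 95²=9025, 141·8²=9024, difference 1.
k=2:  x_2 = 95·95+141·8·8 = 18049,  y_2 = 95·8+8·95 = 1520
k=3:  x_3 = 95·18049+141·8·1520 = 3429215,  y_3 = 95·1520+8·18049 = 288792
k=4:  x_4 = 95·3429215+141·8·288792 = 651532801,  y_4 = 95·288792+8·3429215 = 54868960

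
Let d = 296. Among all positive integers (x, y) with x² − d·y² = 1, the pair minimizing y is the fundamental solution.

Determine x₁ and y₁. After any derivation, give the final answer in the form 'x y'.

d=296: √d = [17; 4,1,7,1,4,34] (ℓ=6, even), read p_5/q_5
k=0  a_k=17  p_k/q_k = 17/1
k=1  a_k=4  p_k/q_k = 69/4
k=2  a_k=1  p_k/q_k = 86/5
…
k=4  a_k=1  p_k/q_k = 757/44
k=5  a_k=4  p_k/q_k = 3699/215
(x₁, y₁) = (3699, 215);  3699² − 296·215² = 1 ✓

3699 215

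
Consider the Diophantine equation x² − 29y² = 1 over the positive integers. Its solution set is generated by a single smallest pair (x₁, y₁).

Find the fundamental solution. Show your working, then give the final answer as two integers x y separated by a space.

d=29: √d = [5; 2,1,1,2,10] (ℓ=5, odd), read p_9/q_9
k=0  a_k=5  p_k/q_k = 5/1
k=1  a_k=2  p_k/q_k = 11/2
…
k=6  a_k=2  p_k/q_k = 1524/283
…
k=8  a_k=1  p_k/q_k = 3775/701
k=9  a_k=2  p_k/q_k = 9801/1820
fundamental: x₁=9801, y₁=1820  (since 96059601 − 29·3312400 = 1)

9801 1820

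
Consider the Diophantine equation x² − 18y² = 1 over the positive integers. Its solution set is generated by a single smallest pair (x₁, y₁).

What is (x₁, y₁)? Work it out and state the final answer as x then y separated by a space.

[4; 4,8] for √18; ℓ=2 ⇒ convergent index 1
i=0: a=4 ⇒ p=4, q=1
i=1: a=4 ⇒ p=17, q=4
fundamental: x₁=17, y₁=4  (since 289 − 18·16 = 1)

17 4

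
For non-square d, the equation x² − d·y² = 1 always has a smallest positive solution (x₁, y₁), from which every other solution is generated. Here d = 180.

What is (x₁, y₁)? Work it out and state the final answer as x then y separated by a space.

d=180: √d = [13; 2,2,2,26] (ℓ=4, even), read p_3/q_3
step 0: (13, 1)  from 13·(1,0) + (0,1)
…
step 2: (67, 5)  from 2·(27,2) + (13,1)
step 3: (161, 12)  from 2·(67,5) + (27,2)
(x₁, y₁) = (161, 12);  161² − 180·12² = 1 ✓

161 12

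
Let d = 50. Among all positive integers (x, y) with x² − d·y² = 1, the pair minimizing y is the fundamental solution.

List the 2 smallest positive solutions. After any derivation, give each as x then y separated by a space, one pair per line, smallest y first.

99 14
19601 2772

[7; 14] for √50; ℓ=1 ⇒ convergent index 1
step 0: (7, 1)  from 7·(1,0) + (0,1)
step 1: (99, 14)  from 14·(7,1) + (1,0)
(x₁, y₁) = (99, 14);  99² − 50·14² = 1 ✓
(99+14√50)^2 = 19601 + 2772√50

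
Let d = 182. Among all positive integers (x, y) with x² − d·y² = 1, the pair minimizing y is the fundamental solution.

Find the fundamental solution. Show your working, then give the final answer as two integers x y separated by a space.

27 2

[13; 2,26] for √182; ℓ=2 ⇒ convergent index 1
a_0=13:  p_0=13·1+0=13,  q_0=13·0+1=1
a_1=2:  p_1=2·13+1=27,  q_1=2·1+0=2
(x₁, y₁) = (27, 2);  27² − 182·2² = 1 ✓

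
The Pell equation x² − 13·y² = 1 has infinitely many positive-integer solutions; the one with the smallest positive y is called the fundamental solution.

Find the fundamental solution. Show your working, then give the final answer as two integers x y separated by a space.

[3; 1,1,1,1,6] for √13; ℓ=5 ⇒ convergent index 9
i=0: a=3 ⇒ p=3, q=1
…
i=3: a=1 ⇒ p=11, q=3
i=4: a=1 ⇒ p=18, q=5
i=5: a=6 ⇒ p=119, q=33
i=6: a=1 ⇒ p=137, q=38
i=7: a=1 ⇒ p=256, q=71
i=8: a=1 ⇒ p=393, q=109
i=9: a=1 ⇒ p=649, q=180
→ (649, 180).  Check: 649²=421201, 13·180²=421200, difference 1.

649 180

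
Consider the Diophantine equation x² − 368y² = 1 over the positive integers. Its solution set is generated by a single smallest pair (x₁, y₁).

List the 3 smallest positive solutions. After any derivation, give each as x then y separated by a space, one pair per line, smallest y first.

√368 → a₀=19, period (5,2,5,38); ℓ=4 even so k=3
i=0: a=19 ⇒ p=19, q=1
…
i=2: a=2 ⇒ p=211, q=11
i=3: a=5 ⇒ p=1151, q=60
fundamental: x₁=1151, y₁=60  (since 1324801 − 368·3600 = 1)
n=2: (1151,60)∘(1151,60) = (1151·1151+368·60·60, 1151·60+60·1151) = (2649601,138120)
n=3: (2649601,138120)∘(1151,60) = (1151·2649601+368·60·138120, 1151·138120+60·2649601) = (6099380351,317952180)

1151 60
2649601 138120
6099380351 317952180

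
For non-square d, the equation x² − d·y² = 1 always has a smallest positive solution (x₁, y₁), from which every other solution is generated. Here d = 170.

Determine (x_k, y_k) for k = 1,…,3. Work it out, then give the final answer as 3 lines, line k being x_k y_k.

d=170: √d = [13; 26] (ℓ=1, odd), read p_1/q_1
k=0  a_k=13  p_k/q_k = 13/1
k=1  a_k=26  p_k/q_k = 339/26
→ (339, 26).  Check: 339²=114921, 170·26²=114920, difference 1.
n=2: (339,26)∘(339,26) = (339·339+170·26·26, 339·26+26·339) = (229841,17628)
n=3: (229841,17628)∘(339,26) = (339·229841+170·26·17628, 339·17628+26·229841) = (155831859,11951758)

339 26
229841 17628
155831859 11951758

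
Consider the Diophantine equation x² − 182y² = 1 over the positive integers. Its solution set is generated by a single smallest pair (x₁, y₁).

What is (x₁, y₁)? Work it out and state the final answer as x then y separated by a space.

√182 = [13; 2,26, …], period ℓ=2 (even) → k=1
step 0: (13, 1)  from 13·(1,0) + (0,1)
step 1: (27, 2)  from 2·(13,1) + (1,0)
fundamental: x₁=27, y₁=2  (since 729 − 182·4 = 1)

27 2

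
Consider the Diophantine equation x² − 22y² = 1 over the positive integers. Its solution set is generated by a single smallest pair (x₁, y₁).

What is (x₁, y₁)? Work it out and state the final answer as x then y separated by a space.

197 42

√22 = [4; 1,2,4,2,1,8, …], period ℓ=6 (even) → k=5
a_0=4:  p_0=4·1+0=4,  q_0=4·0+1=1
a_1=1:  p_1=1·4+1=5,  q_1=1·1+0=1
…
a_4=2:  p_4=2·61+14=136,  q_4=2·13+3=29
a_5=1:  p_5=1·136+61=197,  q_5=1·29+13=42
(x₁, y₁) = (197, 42);  197² − 22·42² = 1 ✓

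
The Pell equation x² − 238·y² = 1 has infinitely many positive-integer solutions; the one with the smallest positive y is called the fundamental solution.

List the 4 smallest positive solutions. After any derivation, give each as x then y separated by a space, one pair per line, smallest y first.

11663 756
272051137 17634456
6345864809999 411341319900
148023642285985537 9594947610352944

√238 → a₀=15, period (2,2,1,14,1,2,2,30); ℓ=8 even so k=7
step 0: (15, 1)  from 15·(1,0) + (0,1)
step 1: (31, 2)  from 2·(15,1) + (1,0)
…
step 6: (4983, 323)  from 2·(1697,110) + (1589,103)
step 7: (11663, 756)  from 2·(4983,323) + (1697,110)
(x₁, y₁) = (11663, 756);  11663² − 238·756² = 1 ✓
(11663+756√238)^2 = 272051137 + 17634456√238
(11663+756√238)^3 = 6345864809999 + 411341319900√238
(11663+756√238)^4 = 148023642285985537 + 9594947610352944√238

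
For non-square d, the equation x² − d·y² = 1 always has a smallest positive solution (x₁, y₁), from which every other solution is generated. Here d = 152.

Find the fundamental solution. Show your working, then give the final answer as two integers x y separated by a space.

√152 → a₀=12, period (3,24); ℓ=2 even so k=1
i=0: a=12 ⇒ p=12, q=1
i=1: a=3 ⇒ p=37, q=3
→ (37, 3).  Check: 37²=1369, 152·3²=1368, difference 1.

37 3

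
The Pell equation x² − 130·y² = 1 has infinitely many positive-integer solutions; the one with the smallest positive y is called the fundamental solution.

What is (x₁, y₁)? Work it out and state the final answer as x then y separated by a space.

[11; 2,2,22] for √130; ℓ=3 ⇒ convergent index 5
k=0  a_k=11  p_k/q_k = 11/1
…
k=4  a_k=2  p_k/q_k = 2611/229
k=5  a_k=2  p_k/q_k = 6499/570
fundamental: x₁=6499, y₁=570  (since 42237001 − 130·324900 = 1)

6499 570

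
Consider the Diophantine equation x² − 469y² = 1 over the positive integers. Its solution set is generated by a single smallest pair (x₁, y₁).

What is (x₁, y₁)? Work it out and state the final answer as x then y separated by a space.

d=469: √d = [21; 1,1,1,10,6,10,1,1,1,42] (ℓ=10, even), read p_9/q_9
k=0  a_k=21  p_k/q_k = 21/1
…
k=3  a_k=1  p_k/q_k = 65/3
…
k=6  a_k=10  p_k/q_k = 42923/1982
…
k=8  a_k=1  p_k/q_k = 90069/4159
k=9  a_k=1  p_k/q_k = 137215/6336
fundamental: x₁=137215, y₁=6336  (since 18827956225 − 469·40144896 = 1)

137215 6336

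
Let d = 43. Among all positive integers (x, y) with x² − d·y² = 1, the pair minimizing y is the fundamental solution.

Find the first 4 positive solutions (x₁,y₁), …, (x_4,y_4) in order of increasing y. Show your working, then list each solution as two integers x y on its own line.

3482 531
24248647 3697884
168867574226 25752063645
1175993762661217 179337367525896

[6; 1,1,3,1,5,1,3,1,1,12] for √43; ℓ=10 ⇒ convergent index 9
i=0: a=6 ⇒ p=6, q=1
…
i=4: a=1 ⇒ p=59, q=9
…
i=7: a=3 ⇒ p=1541, q=235
i=8: a=1 ⇒ p=1941, q=296
i=9: a=1 ⇒ p=3482, q=531
→ (3482, 531).  Check: 3482²=12124324, 43·531²=12124323, difference 1.
(x_2, y_2) = (3482·3482 + 43·531·531, 3482·531 + 531·3482) = (24248647, 3697884)
(x_3, y_3) = (3482·24248647 + 43·531·3697884, 3482·3697884 + 531·24248647) = (168867574226, 25752063645)
(x_4, y_4) = (3482·168867574226 + 43·531·25752063645, 3482·25752063645 + 531·168867574226) = (1175993762661217, 179337367525896)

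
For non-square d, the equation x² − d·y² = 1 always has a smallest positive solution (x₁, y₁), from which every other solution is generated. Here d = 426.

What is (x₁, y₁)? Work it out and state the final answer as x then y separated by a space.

88751 4300

[20; 1,1,1,3,2,6,2,3,1,1,1,40] for √426; ℓ=12 ⇒ convergent index 11
step 0: (20, 1)  from 20·(1,0) + (0,1)
…
step 2: (41, 2)  from 1·(21,1) + (20,1)
…
step 6: (3323, 161)  from 6·(516,25) + (227,11)
step 7: (7162, 347)  from 2·(3323,161) + (516,25)
…
step 10: (56780, 2751)  from 1·(31971,1549) + (24809,1202)
step 11: (88751, 4300)  from 1·(56780,2751) + (31971,1549)
fundamental: x₁=88751, y₁=4300  (since 7876740001 − 426·18490000 = 1)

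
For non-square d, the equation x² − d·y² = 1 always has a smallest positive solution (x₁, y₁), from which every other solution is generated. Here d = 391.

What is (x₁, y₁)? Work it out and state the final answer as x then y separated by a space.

7338680 371133

[19; 1,3,2,2,1,…,3,1,38] for √391; ℓ=16 ⇒ convergent index 15
step 0: (19, 1)  from 19·(1,0) + (0,1)
step 1: (20, 1)  from 1·(19,1) + (1,0)
step 2: (79, 4)  from 3·(20,1) + (19,1)
…
step 4: (435, 22)  from 2·(178,9) + (79,4)
step 5: (613, 31)  from 1·(435,22) + (178,9)
step 6: (1048, 53)  from 1·(613,31) + (435,22)
…
step 8: (52519, 2656)  from 19·(2709,137) + (1048,53)
step 9: (107747, 5449)  from 2·(52519,2656) + (2709,137)
step 10: (160266, 8105)  from 1·(107747,5449) + (52519,2656)
step 11: (268013, 13554)  from 1·(160266,8105) + (107747,5449)
step 12: (696292, 35213)  from 2·(268013,13554) + (160266,8105)
…
step 14: (5678083, 287153)  from 3·(1660597,83980) + (696292,35213)
step 15: (7338680, 371133)  from 1·(5678083,287153) + (1660597,83980)
(x₁, y₁) = (7338680, 371133);  7338680² − 391·371133² = 1 ✓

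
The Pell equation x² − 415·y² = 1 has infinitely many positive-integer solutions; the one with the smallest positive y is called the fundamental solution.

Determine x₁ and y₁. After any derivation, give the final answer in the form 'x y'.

18412804 903849

√415 → a₀=20, period (2,1,2,4,6,…,1,2,40); ℓ=16 even so k=15
k=0  a_k=20  p_k/q_k = 20/1
…
k=3  a_k=2  p_k/q_k = 163/8
…
k=5  a_k=6  p_k/q_k = 4441/218
k=6  a_k=1  p_k/q_k = 5154/253
…
k=8  a_k=3  p_k/q_k = 33939/1666
k=9  a_k=1  p_k/q_k = 43534/2137
…
k=12  a_k=4  p_k/q_k = 2110961/103623
k=13  a_k=2  p_k/q_k = 4730294/232201
k=14  a_k=1  p_k/q_k = 6841255/335824
k=15  a_k=2  p_k/q_k = 18412804/903849
fundamental: x₁=18412804, y₁=903849  (since 339031351142416 − 415·816943014801 = 1)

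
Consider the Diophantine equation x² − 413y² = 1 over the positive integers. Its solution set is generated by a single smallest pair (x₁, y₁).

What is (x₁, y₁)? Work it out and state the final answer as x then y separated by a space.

[20; 3,9,1,4,1,9,3,40] for √413; ℓ=8 ⇒ convergent index 7
step 0: (20, 1)  from 20·(1,0) + (0,1)
…
step 5: (3719, 183)  from 1·(3089,152) + (630,31)
step 6: (36560, 1799)  from 9·(3719,183) + (3089,152)
step 7: (113399, 5580)  from 3·(36560,1799) + (3719,183)
fundamental: x₁=113399, y₁=5580  (since 12859333201 − 413·31136400 = 1)

113399 5580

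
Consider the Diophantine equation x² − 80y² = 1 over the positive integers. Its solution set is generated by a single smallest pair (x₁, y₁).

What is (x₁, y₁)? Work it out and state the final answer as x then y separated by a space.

9 1

√80 → a₀=8, period (1,16); ℓ=2 even so k=1
i=0: a=8 ⇒ p=8, q=1
i=1: a=1 ⇒ p=9, q=1
→ (9, 1).  Check: 9²=81, 80·1²=80, difference 1.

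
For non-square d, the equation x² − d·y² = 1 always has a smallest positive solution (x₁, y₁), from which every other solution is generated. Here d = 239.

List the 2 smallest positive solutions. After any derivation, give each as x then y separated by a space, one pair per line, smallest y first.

6195120 400729
76759023628799 4965128484960

d=239: √d = [15; 2,5,1,2,4,15,4,2,1,5,2,30] (ℓ=12, even), read p_11/q_11
i=0: a=15 ⇒ p=15, q=1
…
i=5: a=4 ⇒ p=2489, q=161
i=6: a=15 ⇒ p=37907, q=2452
…
i=10: a=5 ⇒ p=2847431, q=184185
i=11: a=2 ⇒ p=6195120, q=400729
→ (6195120, 400729).  Check: 6195120²=38379511814400, 239·400729²=38379511814399, difference 1.
k=2:  x_2 = 6195120·6195120+239·400729·400729 = 76759023628799,  y_2 = 6195120·400729+400729·6195120 = 4965128484960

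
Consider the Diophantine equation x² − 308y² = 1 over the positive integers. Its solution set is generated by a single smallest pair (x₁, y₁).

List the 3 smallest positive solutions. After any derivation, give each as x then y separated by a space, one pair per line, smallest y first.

351 20
246401 14040
172973151 9856060

√308 → a₀=17, period (1,1,4,1,1,34); ℓ=6 even so k=5
k=0  a_k=17  p_k/q_k = 17/1
k=1  a_k=1  p_k/q_k = 18/1
…
k=3  a_k=4  p_k/q_k = 158/9
k=4  a_k=1  p_k/q_k = 193/11
k=5  a_k=1  p_k/q_k = 351/20
(x₁, y₁) = (351, 20);  351² − 308·20² = 1 ✓
(351+20√308)^2 = 246401 + 14040√308
(351+20√308)^3 = 172973151 + 9856060√308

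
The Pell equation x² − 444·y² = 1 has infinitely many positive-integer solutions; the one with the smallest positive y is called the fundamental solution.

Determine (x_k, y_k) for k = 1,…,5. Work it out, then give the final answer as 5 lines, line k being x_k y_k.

295 14
174049 8260
102688615 4873386
60586108801 2875289480
35745701503975 1696415919814

[21; 14,42] for √444; ℓ=2 ⇒ convergent index 1
step 0: (21, 1)  from 21·(1,0) + (0,1)
step 1: (295, 14)  from 14·(21,1) + (1,0)
fundamental: x₁=295, y₁=14  (since 87025 − 444·196 = 1)
k=2:  x_2 = 295·295+444·14·14 = 174049,  y_2 = 295·14+14·295 = 8260
k=3:  x_3 = 295·174049+444·14·8260 = 102688615,  y_3 = 295·8260+14·174049 = 4873386
k=4:  x_4 = 295·102688615+444·14·4873386 = 60586108801,  y_4 = 295·4873386+14·102688615 = 2875289480
k=5:  x_5 = 295·60586108801+444·14·2875289480 = 35745701503975,  y_5 = 295·2875289480+14·60586108801 = 1696415919814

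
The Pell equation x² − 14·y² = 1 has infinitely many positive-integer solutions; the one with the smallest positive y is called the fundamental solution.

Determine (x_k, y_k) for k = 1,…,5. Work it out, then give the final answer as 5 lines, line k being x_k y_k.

√14 = [3; 1,2,1,6, …], period ℓ=4 (even) → k=3
i=0: a=3 ⇒ p=3, q=1
i=1: a=1 ⇒ p=4, q=1
i=2: a=2 ⇒ p=11, q=3
i=3: a=1 ⇒ p=15, q=4
(x₁, y₁) = (15, 4);  15² − 14·4² = 1 ✓
(x_2, y_2) = (15·15 + 14·4·4, 15·4 + 4·15) = (449, 120)
(x_3, y_3) = (15·449 + 14·4·120, 15·120 + 4·449) = (13455, 3596)
(x_4, y_4) = (15·13455 + 14·4·3596, 15·3596 + 4·13455) = (403201, 107760)
(x_5, y_5) = (15·403201 + 14·4·107760, 15·107760 + 4·403201) = (12082575, 3229204)

15 4
449 120
13455 3596
403201 107760
12082575 3229204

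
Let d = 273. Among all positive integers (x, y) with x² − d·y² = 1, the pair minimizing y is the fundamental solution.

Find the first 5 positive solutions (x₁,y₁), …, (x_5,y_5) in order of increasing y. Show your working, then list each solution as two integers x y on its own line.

√273 → a₀=16, period (1,1,10,1,1,32); ℓ=6 even so k=5
i=0: a=16 ⇒ p=16, q=1
…
i=4: a=1 ⇒ p=380, q=23
i=5: a=1 ⇒ p=727, q=44
→ (727, 44).  Check: 727²=528529, 273·44²=528528, difference 1.
(x_2, y_2) = (727·727 + 273·44·44, 727·44 + 44·727) = (1057057, 63976)
(x_3, y_3) = (727·1057057 + 273·44·63976, 727·63976 + 44·1057057) = (1536960151, 93021060)
(x_4, y_4) = (727·1536960151 + 273·44·93021060, 727·93021060 + 44·1536960151) = (2234739002497, 135252557264)
(x_5, y_5) = (727·2234739002497 + 273·44·135252557264, 727·135252557264 + 44·2234739002497) = (3249308972670487, 196657125240796)

727 44
1057057 63976
1536960151 93021060
2234739002497 135252557264
3249308972670487 196657125240796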